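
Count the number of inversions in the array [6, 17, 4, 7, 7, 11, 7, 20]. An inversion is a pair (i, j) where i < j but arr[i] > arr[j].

Finding inversions in [6, 17, 4, 7, 7, 11, 7, 20]:

(0, 2): arr[0]=6 > arr[2]=4
(1, 2): arr[1]=17 > arr[2]=4
(1, 3): arr[1]=17 > arr[3]=7
(1, 4): arr[1]=17 > arr[4]=7
(1, 5): arr[1]=17 > arr[5]=11
(1, 6): arr[1]=17 > arr[6]=7
(5, 6): arr[5]=11 > arr[6]=7

Total inversions: 7

The array has 7 inversion(s): (0,2), (1,2), (1,3), (1,4), (1,5), (1,6), (5,6). Each pair (i,j) satisfies i < j and arr[i] > arr[j].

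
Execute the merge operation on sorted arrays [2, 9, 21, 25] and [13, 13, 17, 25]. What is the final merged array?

Merging process:

Compare 2 vs 13: take 2 from left. Merged: [2]
Compare 9 vs 13: take 9 from left. Merged: [2, 9]
Compare 21 vs 13: take 13 from right. Merged: [2, 9, 13]
Compare 21 vs 13: take 13 from right. Merged: [2, 9, 13, 13]
Compare 21 vs 17: take 17 from right. Merged: [2, 9, 13, 13, 17]
Compare 21 vs 25: take 21 from left. Merged: [2, 9, 13, 13, 17, 21]
Compare 25 vs 25: take 25 from left. Merged: [2, 9, 13, 13, 17, 21, 25]
Append remaining from right: [25]. Merged: [2, 9, 13, 13, 17, 21, 25, 25]

Final merged array: [2, 9, 13, 13, 17, 21, 25, 25]
Total comparisons: 7

The merged array is [2, 9, 13, 13, 17, 21, 25, 25], requiring 7 comparisons. The merge step runs in O(n) time where n is the total number of elements.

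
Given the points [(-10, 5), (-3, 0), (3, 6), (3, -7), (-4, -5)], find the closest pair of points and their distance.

Computing all pairwise distances among 5 points:

d((-10, 5), (-3, 0)) = 8.6023
d((-10, 5), (3, 6)) = 13.0384
d((-10, 5), (3, -7)) = 17.6918
d((-10, 5), (-4, -5)) = 11.6619
d((-3, 0), (3, 6)) = 8.4853
d((-3, 0), (3, -7)) = 9.2195
d((-3, 0), (-4, -5)) = 5.099 <-- minimum
d((3, 6), (3, -7)) = 13.0
d((3, 6), (-4, -5)) = 13.0384
d((3, -7), (-4, -5)) = 7.2801

Closest pair: (-3, 0) and (-4, -5) with distance 5.099

The closest pair is (-3, 0) and (-4, -5) with Euclidean distance 5.099. For 5 points, brute-force pairwise comparison is shown above. For large n, the divide-and-conquer algorithm (sort by x, recurse on halves, check the dividing strip) achieves O(n log n).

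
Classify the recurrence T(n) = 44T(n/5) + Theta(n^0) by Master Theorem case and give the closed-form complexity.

Master Theorem for T(n) = 44T(n/5) + O(n^0):

a = 44, b = 5, c = 0
log_b(a) = log_5(44) = 2.3512

Case 1: c = 0 < log_5(44) = 2.3512
T(n) = O(n^(log_5 44))

For T(n) = 44T(n/5) + O(n^0): log_5(44) = 2.3512. This is Case 1 of the Master Theorem (c < log_b(a), work dominated by leaves), giving O(n^(log_5 44)).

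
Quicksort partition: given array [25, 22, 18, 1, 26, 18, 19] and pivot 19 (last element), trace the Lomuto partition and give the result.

Lomuto partition with pivot = 19:

Initial array: [25, 22, 18, 1, 26, 18, 19]

arr[0]=25 > 19: no swap
arr[1]=22 > 19: no swap
arr[2]=18 <= 19: swap with position 0, array becomes [18, 22, 25, 1, 26, 18, 19]
arr[3]=1 <= 19: swap with position 1, array becomes [18, 1, 25, 22, 26, 18, 19]
arr[4]=26 > 19: no swap
arr[5]=18 <= 19: swap with position 2, array becomes [18, 1, 18, 22, 26, 25, 19]

Place pivot at position 3: [18, 1, 18, 19, 26, 25, 22]
Pivot position: 3

After partitioning with pivot 19, the array becomes [18, 1, 18, 19, 26, 25, 22]. The pivot is placed at index 3. All elements to the left of the pivot are <= 19, and all elements to the right are > 19.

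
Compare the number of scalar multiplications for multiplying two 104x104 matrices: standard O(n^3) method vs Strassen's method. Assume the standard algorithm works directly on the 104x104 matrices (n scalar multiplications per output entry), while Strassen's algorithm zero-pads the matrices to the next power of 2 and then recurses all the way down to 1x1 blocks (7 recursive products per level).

Matrix multiplication for 104x104 matrices:

Strassen's algorithm requires power-of-2 dimensions. Pad 104x104 to 128x128 (next power of 2).

Standard algorithm: 104^3 = 1124864 multiplications
Strassen's algorithm: 7^(log2(128)) = 7^7 = 823543 multiplications
Savings: 1124864 - 823543 = 301321 multiplications

Standard: 1124864 multiplications (104^3). Strassen: 823543 multiplications (7^7, after padding to 128x128). Strassen reduces 8 recursive multiplications to 7 at each level.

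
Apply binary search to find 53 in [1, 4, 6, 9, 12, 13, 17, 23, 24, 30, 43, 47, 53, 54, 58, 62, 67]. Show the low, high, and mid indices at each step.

Binary search for 53 in [1, 4, 6, 9, 12, 13, 17, 23, 24, 30, 43, 47, 53, 54, 58, 62, 67]:

lo=0, hi=16, mid=8, arr[mid]=24 -> 24 < 53, search right half
lo=9, hi=16, mid=12, arr[mid]=53 -> Found target at index 12!

Binary search finds 53 at index 12 after 2 comparisons. The search repeatedly halves the search space by comparing with the middle element.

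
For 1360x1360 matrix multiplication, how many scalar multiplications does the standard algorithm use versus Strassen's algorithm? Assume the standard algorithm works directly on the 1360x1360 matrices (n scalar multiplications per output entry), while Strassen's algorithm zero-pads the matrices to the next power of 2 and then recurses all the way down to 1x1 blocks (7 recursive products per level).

Matrix multiplication for 1360x1360 matrices:

Strassen's algorithm requires power-of-2 dimensions. Pad 1360x1360 to 2048x2048 (next power of 2).

Standard algorithm: 1360^3 = 2515456000 multiplications
Strassen's algorithm: 7^(log2(2048)) = 7^11 = 1977326743 multiplications
Savings: 2515456000 - 1977326743 = 538129257 multiplications

Standard: 2515456000 multiplications (1360^3). Strassen: 1977326743 multiplications (7^11, after padding to 2048x2048). Strassen reduces 8 recursive multiplications to 7 at each level.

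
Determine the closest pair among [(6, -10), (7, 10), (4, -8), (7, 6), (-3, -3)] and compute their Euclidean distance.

Computing all pairwise distances among 5 points:

d((6, -10), (7, 10)) = 20.025
d((6, -10), (4, -8)) = 2.8284 <-- minimum
d((6, -10), (7, 6)) = 16.0312
d((6, -10), (-3, -3)) = 11.4018
d((7, 10), (4, -8)) = 18.2483
d((7, 10), (7, 6)) = 4.0
d((7, 10), (-3, -3)) = 16.4012
d((4, -8), (7, 6)) = 14.3178
d((4, -8), (-3, -3)) = 8.6023
d((7, 6), (-3, -3)) = 13.4536

Closest pair: (6, -10) and (4, -8) with distance 2.8284

The closest pair is (6, -10) and (4, -8) with Euclidean distance 2.8284. For 5 points, brute-force pairwise comparison is shown above. For large n, the divide-and-conquer algorithm (sort by x, recurse on halves, check the dividing strip) achieves O(n log n).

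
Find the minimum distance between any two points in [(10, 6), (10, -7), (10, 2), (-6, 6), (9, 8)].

Computing all pairwise distances among 5 points:

d((10, 6), (10, -7)) = 13.0
d((10, 6), (10, 2)) = 4.0
d((10, 6), (-6, 6)) = 16.0
d((10, 6), (9, 8)) = 2.2361 <-- minimum
d((10, -7), (10, 2)) = 9.0
d((10, -7), (-6, 6)) = 20.6155
d((10, -7), (9, 8)) = 15.0333
d((10, 2), (-6, 6)) = 16.4924
d((10, 2), (9, 8)) = 6.0828
d((-6, 6), (9, 8)) = 15.1327

Closest pair: (10, 6) and (9, 8) with distance 2.2361

The closest pair is (10, 6) and (9, 8) with Euclidean distance 2.2361. For 5 points, brute-force pairwise comparison is shown above. For large n, the divide-and-conquer algorithm (sort by x, recurse on halves, check the dividing strip) achieves O(n log n).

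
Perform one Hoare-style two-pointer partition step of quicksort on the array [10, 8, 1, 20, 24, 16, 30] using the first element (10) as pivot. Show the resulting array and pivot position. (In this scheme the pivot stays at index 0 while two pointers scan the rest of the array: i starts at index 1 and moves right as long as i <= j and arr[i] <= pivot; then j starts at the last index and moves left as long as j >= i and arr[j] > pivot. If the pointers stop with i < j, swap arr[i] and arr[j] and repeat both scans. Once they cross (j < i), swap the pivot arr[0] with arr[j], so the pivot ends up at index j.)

Hoare-style two-pointer partition with pivot = 10:

Initial array: [10, 8, 1, 20, 24, 16, 30]

Pointers start at i = 1, j = 6.
i ends at 3, j ends at 2: the pointers have crossed (j < i), so scanning stops.

Swap pivot arr[0] with arr[2] to place pivot at position 2: [1, 8, 10, 20, 24, 16, 30]
Pivot position: 2

After partitioning with pivot 10, the array becomes [1, 8, 10, 20, 24, 16, 30]. The pivot is placed at index 2. All elements to the left of the pivot are <= 10, and all elements to the right are > 10.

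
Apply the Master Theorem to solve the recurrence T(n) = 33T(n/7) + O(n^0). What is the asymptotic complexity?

Master Theorem for T(n) = 33T(n/7) + O(n^0):

a = 33, b = 7, c = 0
log_b(a) = log_7(33) = 1.7968

Case 1: c = 0 < log_7(33) = 1.7968
T(n) = O(n^(log_7 33))

For T(n) = 33T(n/7) + O(n^0): log_7(33) = 1.7968. This is Case 1 of the Master Theorem (c < log_b(a), work dominated by leaves), giving O(n^(log_7 33)).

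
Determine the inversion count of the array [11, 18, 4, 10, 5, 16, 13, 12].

Finding inversions in [11, 18, 4, 10, 5, 16, 13, 12]:

(0, 2): arr[0]=11 > arr[2]=4
(0, 3): arr[0]=11 > arr[3]=10
(0, 4): arr[0]=11 > arr[4]=5
(1, 2): arr[1]=18 > arr[2]=4
(1, 3): arr[1]=18 > arr[3]=10
(1, 4): arr[1]=18 > arr[4]=5
(1, 5): arr[1]=18 > arr[5]=16
(1, 6): arr[1]=18 > arr[6]=13
(1, 7): arr[1]=18 > arr[7]=12
(3, 4): arr[3]=10 > arr[4]=5
(5, 6): arr[5]=16 > arr[6]=13
(5, 7): arr[5]=16 > arr[7]=12
(6, 7): arr[6]=13 > arr[7]=12

Total inversions: 13

The array has 13 inversion(s): (0,2), (0,3), (0,4), (1,2), (1,3), (1,4), (1,5), (1,6), (1,7), (3,4), (5,6), (5,7), (6,7). Each pair (i,j) satisfies i < j and arr[i] > arr[j].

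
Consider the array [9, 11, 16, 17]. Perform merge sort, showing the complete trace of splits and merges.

Merge sort trace:

Split: [9, 11, 16, 17] -> [9, 11] and [16, 17]
  Split: [9, 11] -> [9] and [11]
  Merge: [9] + [11] -> [9, 11]
  Split: [16, 17] -> [16] and [17]
  Merge: [16] + [17] -> [16, 17]
Merge: [9, 11] + [16, 17] -> [9, 11, 16, 17]

Final sorted array: [9, 11, 16, 17]

The merge sort proceeds by recursively splitting the array and merging sorted halves.
After all merges, the sorted array is [9, 11, 16, 17].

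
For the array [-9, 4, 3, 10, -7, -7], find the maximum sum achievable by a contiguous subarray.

Using Kadane's algorithm on [-9, 4, 3, 10, -7, -7]:

Scanning through the array:
Position 1 (value 4): max_ending_here = 4, max_so_far = 4
Position 2 (value 3): max_ending_here = 7, max_so_far = 7
Position 3 (value 10): max_ending_here = 17, max_so_far = 17
Position 4 (value -7): max_ending_here = 10, max_so_far = 17
Position 5 (value -7): max_ending_here = 3, max_so_far = 17

Maximum subarray: [4, 3, 10]
Maximum sum: 17

The maximum subarray is [4, 3, 10] with sum 17. This subarray runs from index 1 to index 3.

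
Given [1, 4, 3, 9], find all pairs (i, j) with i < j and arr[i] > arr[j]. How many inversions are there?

Finding inversions in [1, 4, 3, 9]:

(1, 2): arr[1]=4 > arr[2]=3

Total inversions: 1

The array has 1 inversion(s): (1,2). Each pair (i,j) satisfies i < j and arr[i] > arr[j].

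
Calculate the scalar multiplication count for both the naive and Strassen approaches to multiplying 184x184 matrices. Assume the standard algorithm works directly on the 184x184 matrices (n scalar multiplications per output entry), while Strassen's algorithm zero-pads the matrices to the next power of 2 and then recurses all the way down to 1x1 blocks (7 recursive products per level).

Matrix multiplication for 184x184 matrices:

Strassen's algorithm requires power-of-2 dimensions. Pad 184x184 to 256x256 (next power of 2).

Standard algorithm: 184^3 = 6229504 multiplications
Strassen's algorithm: 7^(log2(256)) = 7^8 = 5764801 multiplications
Savings: 6229504 - 5764801 = 464703 multiplications

Standard: 6229504 multiplications (184^3). Strassen: 5764801 multiplications (7^8, after padding to 256x256). Strassen reduces 8 recursive multiplications to 7 at each level.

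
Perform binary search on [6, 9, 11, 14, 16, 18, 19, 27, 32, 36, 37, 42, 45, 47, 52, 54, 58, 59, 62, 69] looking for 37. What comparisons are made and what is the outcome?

Binary search for 37 in [6, 9, 11, 14, 16, 18, 19, 27, 32, 36, 37, 42, 45, 47, 52, 54, 58, 59, 62, 69]:

lo=0, hi=19, mid=9, arr[mid]=36 -> 36 < 37, search right half
lo=10, hi=19, mid=14, arr[mid]=52 -> 52 > 37, search left half
lo=10, hi=13, mid=11, arr[mid]=42 -> 42 > 37, search left half
lo=10, hi=10, mid=10, arr[mid]=37 -> Found target at index 10!

Binary search finds 37 at index 10 after 4 comparisons. The search repeatedly halves the search space by comparing with the middle element.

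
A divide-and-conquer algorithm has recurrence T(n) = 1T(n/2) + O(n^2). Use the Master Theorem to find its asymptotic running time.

Master Theorem for T(n) = 1T(n/2) + O(n^2):

a = 1, b = 2, c = 2
log_b(a) = log_2(1) = 0.0000

Case 3: c = 2 > log_2(1) = 0.0000
T(n) = O(n^2) = O(n^2)

For T(n) = 1T(n/2) + O(n^2): log_2(1) = 0.0000. This is Case 3 of the Master Theorem (c > log_b(a), work dominated by root), giving O(n^2).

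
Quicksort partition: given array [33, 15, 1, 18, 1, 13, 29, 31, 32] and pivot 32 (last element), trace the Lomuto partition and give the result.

Lomuto partition with pivot = 32:

Initial array: [33, 15, 1, 18, 1, 13, 29, 31, 32]

arr[0]=33 > 32: no swap
arr[1]=15 <= 32: swap with position 0, array becomes [15, 33, 1, 18, 1, 13, 29, 31, 32]
arr[2]=1 <= 32: swap with position 1, array becomes [15, 1, 33, 18, 1, 13, 29, 31, 32]
arr[3]=18 <= 32: swap with position 2, array becomes [15, 1, 18, 33, 1, 13, 29, 31, 32]
arr[4]=1 <= 32: swap with position 3, array becomes [15, 1, 18, 1, 33, 13, 29, 31, 32]
arr[5]=13 <= 32: swap with position 4, array becomes [15, 1, 18, 1, 13, 33, 29, 31, 32]
arr[6]=29 <= 32: swap with position 5, array becomes [15, 1, 18, 1, 13, 29, 33, 31, 32]
arr[7]=31 <= 32: swap with position 6, array becomes [15, 1, 18, 1, 13, 29, 31, 33, 32]

Place pivot at position 7: [15, 1, 18, 1, 13, 29, 31, 32, 33]
Pivot position: 7

After partitioning with pivot 32, the array becomes [15, 1, 18, 1, 13, 29, 31, 32, 33]. The pivot is placed at index 7. All elements to the left of the pivot are <= 32, and all elements to the right are > 32.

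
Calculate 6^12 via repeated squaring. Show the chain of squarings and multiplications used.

Computing 6^12 by squaring (build up from 6^1; each line after the first costs one multiplication):

6^1 = 6
6^2 = (6^1)^2 = 6^2 = 36
6^3 = 6 * 6^2 = 6 * 36 = 216
6^6 = (6^3)^2 = 216^2 = 46656
6^12 = (6^6)^2 = 46656^2 = 2176782336

Result: 2176782336
Multiplications needed: 4 (4 lines after 6^1)

6^12 = 2176782336. Using exponentiation by squaring, this requires 4 multiplications. The key idea: if the exponent is even, square the half-power; if odd, multiply by the base once.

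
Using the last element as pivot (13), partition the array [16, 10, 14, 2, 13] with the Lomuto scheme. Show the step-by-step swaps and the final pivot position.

Lomuto partition with pivot = 13:

Initial array: [16, 10, 14, 2, 13]

arr[0]=16 > 13: no swap
arr[1]=10 <= 13: swap with position 0, array becomes [10, 16, 14, 2, 13]
arr[2]=14 > 13: no swap
arr[3]=2 <= 13: swap with position 1, array becomes [10, 2, 14, 16, 13]

Place pivot at position 2: [10, 2, 13, 16, 14]
Pivot position: 2

After partitioning with pivot 13, the array becomes [10, 2, 13, 16, 14]. The pivot is placed at index 2. All elements to the left of the pivot are <= 13, and all elements to the right are > 13.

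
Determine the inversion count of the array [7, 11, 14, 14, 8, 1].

Finding inversions in [7, 11, 14, 14, 8, 1]:

(0, 5): arr[0]=7 > arr[5]=1
(1, 4): arr[1]=11 > arr[4]=8
(1, 5): arr[1]=11 > arr[5]=1
(2, 4): arr[2]=14 > arr[4]=8
(2, 5): arr[2]=14 > arr[5]=1
(3, 4): arr[3]=14 > arr[4]=8
(3, 5): arr[3]=14 > arr[5]=1
(4, 5): arr[4]=8 > arr[5]=1

Total inversions: 8

The array has 8 inversion(s): (0,5), (1,4), (1,5), (2,4), (2,5), (3,4), (3,5), (4,5). Each pair (i,j) satisfies i < j and arr[i] > arr[j].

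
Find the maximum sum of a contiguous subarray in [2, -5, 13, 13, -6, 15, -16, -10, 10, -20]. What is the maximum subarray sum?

Using Kadane's algorithm on [2, -5, 13, 13, -6, 15, -16, -10, 10, -20]:

Scanning through the array:
Position 1 (value -5): max_ending_here = -3, max_so_far = 2
Position 2 (value 13): max_ending_here = 13, max_so_far = 13
Position 3 (value 13): max_ending_here = 26, max_so_far = 26
Position 4 (value -6): max_ending_here = 20, max_so_far = 26
Position 5 (value 15): max_ending_here = 35, max_so_far = 35
Position 6 (value -16): max_ending_here = 19, max_so_far = 35
Position 7 (value -10): max_ending_here = 9, max_so_far = 35
Position 8 (value 10): max_ending_here = 19, max_so_far = 35
Position 9 (value -20): max_ending_here = -1, max_so_far = 35

Maximum subarray: [13, 13, -6, 15]
Maximum sum: 35

The maximum subarray is [13, 13, -6, 15] with sum 35. This subarray runs from index 2 to index 5.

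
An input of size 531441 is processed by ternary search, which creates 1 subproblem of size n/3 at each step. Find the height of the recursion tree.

For divide and conquer with division factor 3:

Problem sizes at each level:
Level 0: 531441
Level 1: 177147
Level 2: 59049
Level 3: 19683
Level 4: 6561
Level 5: 2187
Level 6: 729
Level 7: 243
Level 8: 81
Level 9: 27
Level 10: 9
Level 11: 3
Level 12: 1

The root is level 0 and the size-1 base case is level 12 (the tree spans levels 0 through 12, i.e. 13 levels counting the root), so the depth is the number of divisions: log_3(531441) = 12

The recursion tree depth is log_3(531441) = 12. At each level, the problem size is divided by 3, so it takes 12 divisions to reduce to a base case of size 1. The algorithm makes 1 recursive call at each level.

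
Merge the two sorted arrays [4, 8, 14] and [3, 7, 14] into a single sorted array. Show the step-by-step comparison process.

Merging process:

Compare 4 vs 3: take 3 from right. Merged: [3]
Compare 4 vs 7: take 4 from left. Merged: [3, 4]
Compare 8 vs 7: take 7 from right. Merged: [3, 4, 7]
Compare 8 vs 14: take 8 from left. Merged: [3, 4, 7, 8]
Compare 14 vs 14: take 14 from left. Merged: [3, 4, 7, 8, 14]
Append remaining from right: [14]. Merged: [3, 4, 7, 8, 14, 14]

Final merged array: [3, 4, 7, 8, 14, 14]
Total comparisons: 5

The merged array is [3, 4, 7, 8, 14, 14], requiring 5 comparisons. The merge step runs in O(n) time where n is the total number of elements.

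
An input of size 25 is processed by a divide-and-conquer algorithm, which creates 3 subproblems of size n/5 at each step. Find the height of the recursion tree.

For divide and conquer with division factor 5:

Problem sizes at each level:
Level 0: 25
Level 1: 5
Level 2: 1

The root is level 0 and the size-1 base case is level 2 (the tree spans levels 0 through 2, i.e. 3 levels counting the root), so the depth is the number of divisions: log_5(25) = 2

The recursion tree depth is log_5(25) = 2. At each level, the problem size is divided by 5, so it takes 2 divisions to reduce to a base case of size 1. The algorithm makes 3 recursive calls at each level.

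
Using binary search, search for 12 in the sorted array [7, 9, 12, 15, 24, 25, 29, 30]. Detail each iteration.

Binary search for 12 in [7, 9, 12, 15, 24, 25, 29, 30]:

lo=0, hi=7, mid=3, arr[mid]=15 -> 15 > 12, search left half
lo=0, hi=2, mid=1, arr[mid]=9 -> 9 < 12, search right half
lo=2, hi=2, mid=2, arr[mid]=12 -> Found target at index 2!

Binary search finds 12 at index 2 after 3 comparisons. The search repeatedly halves the search space by comparing with the middle element.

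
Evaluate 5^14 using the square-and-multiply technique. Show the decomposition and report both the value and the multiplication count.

Computing 5^14 by squaring (build up from 5^1; each line after the first costs one multiplication):

5^1 = 5
5^2 = (5^1)^2 = 5^2 = 25
5^3 = 5 * 5^2 = 5 * 25 = 125
5^6 = (5^3)^2 = 125^2 = 15625
5^7 = 5 * 5^6 = 5 * 15625 = 78125
5^14 = (5^7)^2 = 78125^2 = 6103515625

Result: 6103515625
Multiplications needed: 5 (5 lines after 5^1)

5^14 = 6103515625. Using exponentiation by squaring, this requires 5 multiplications. The key idea: if the exponent is even, square the half-power; if odd, multiply by the base once.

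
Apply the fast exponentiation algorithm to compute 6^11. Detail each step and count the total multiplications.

Computing 6^11 by squaring (build up from 6^1; each line after the first costs one multiplication):

6^1 = 6
6^2 = (6^1)^2 = 6^2 = 36
6^4 = (6^2)^2 = 36^2 = 1296
6^5 = 6 * 6^4 = 6 * 1296 = 7776
6^10 = (6^5)^2 = 7776^2 = 60466176
6^11 = 6 * 6^10 = 6 * 60466176 = 362797056

Result: 362797056
Multiplications needed: 5 (5 lines after 6^1)

6^11 = 362797056. Using exponentiation by squaring, this requires 5 multiplications. The key idea: if the exponent is even, square the half-power; if odd, multiply by the base once.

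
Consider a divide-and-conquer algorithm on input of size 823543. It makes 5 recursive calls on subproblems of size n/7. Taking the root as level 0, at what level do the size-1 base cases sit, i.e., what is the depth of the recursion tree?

For divide and conquer with division factor 7:

Problem sizes at each level:
Level 0: 823543
Level 1: 117649
Level 2: 16807
Level 3: 2401
Level 4: 343
Level 5: 49
Level 6: 7
Level 7: 1

The root is level 0 and the size-1 base case is level 7 (the tree spans levels 0 through 7, i.e. 8 levels counting the root), so the depth is the number of divisions: log_7(823543) = 7

The recursion tree depth is log_7(823543) = 7. At each level, the problem size is divided by 7, so it takes 7 divisions to reduce to a base case of size 1. The algorithm makes 5 recursive calls at each level.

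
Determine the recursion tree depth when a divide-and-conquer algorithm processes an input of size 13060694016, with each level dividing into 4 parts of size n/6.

For divide and conquer with division factor 6:

Problem sizes at each level:
Level 0: 13060694016
Level 1: 2176782336
Level 2: 362797056
Level 3: 60466176
Level 4: 10077696
Level 5: 1679616
Level 6: 279936
Level 7: 46656
Level 8: 7776
Level 9: 1296
Level 10: 216
Level 11: 36
Level 12: 6
Level 13: 1

The root is level 0 and the size-1 base case is level 13 (the tree spans levels 0 through 13, i.e. 14 levels counting the root), so the depth is the number of divisions: log_6(13060694016) = 13

The recursion tree depth is log_6(13060694016) = 13. At each level, the problem size is divided by 6, so it takes 13 divisions to reduce to a base case of size 1. The algorithm makes 4 recursive calls at each level.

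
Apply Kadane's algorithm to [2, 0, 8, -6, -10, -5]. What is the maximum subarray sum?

Using Kadane's algorithm on [2, 0, 8, -6, -10, -5]:

Scanning through the array:
Position 1 (value 0): max_ending_here = 2, max_so_far = 2
Position 2 (value 8): max_ending_here = 10, max_so_far = 10
Position 3 (value -6): max_ending_here = 4, max_so_far = 10
Position 4 (value -10): max_ending_here = -6, max_so_far = 10
Position 5 (value -5): max_ending_here = -5, max_so_far = 10

Maximum subarray: [2, 0, 8]
Maximum sum: 10

The maximum subarray is [2, 0, 8] with sum 10. This subarray runs from index 0 to index 2.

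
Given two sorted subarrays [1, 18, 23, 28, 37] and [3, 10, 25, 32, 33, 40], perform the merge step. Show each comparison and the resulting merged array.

Merging process:

Compare 1 vs 3: take 1 from left. Merged: [1]
Compare 18 vs 3: take 3 from right. Merged: [1, 3]
Compare 18 vs 10: take 10 from right. Merged: [1, 3, 10]
Compare 18 vs 25: take 18 from left. Merged: [1, 3, 10, 18]
Compare 23 vs 25: take 23 from left. Merged: [1, 3, 10, 18, 23]
Compare 28 vs 25: take 25 from right. Merged: [1, 3, 10, 18, 23, 25]
Compare 28 vs 32: take 28 from left. Merged: [1, 3, 10, 18, 23, 25, 28]
Compare 37 vs 32: take 32 from right. Merged: [1, 3, 10, 18, 23, 25, 28, 32]
Compare 37 vs 33: take 33 from right. Merged: [1, 3, 10, 18, 23, 25, 28, 32, 33]
Compare 37 vs 40: take 37 from left. Merged: [1, 3, 10, 18, 23, 25, 28, 32, 33, 37]
Append remaining from right: [40]. Merged: [1, 3, 10, 18, 23, 25, 28, 32, 33, 37, 40]

Final merged array: [1, 3, 10, 18, 23, 25, 28, 32, 33, 37, 40]
Total comparisons: 10

The merged array is [1, 3, 10, 18, 23, 25, 28, 32, 33, 37, 40], requiring 10 comparisons. The merge step runs in O(n) time where n is the total number of elements.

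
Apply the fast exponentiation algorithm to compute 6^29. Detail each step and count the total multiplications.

Computing 6^29 by squaring (build up from 6^1; each line after the first costs one multiplication):

6^1 = 6
6^2 = (6^1)^2 = 6^2 = 36
6^3 = 6 * 6^2 = 6 * 36 = 216
6^6 = (6^3)^2 = 216^2 = 46656
6^7 = 6 * 6^6 = 6 * 46656 = 279936
6^14 = (6^7)^2 = 279936^2 = 78364164096
6^28 = (6^14)^2 = 78364164096^2 = 6140942214464815497216
6^29 = 6 * 6^28 = 6 * 6140942214464815497216 = 36845653286788892983296

Result: 36845653286788892983296
Multiplications needed: 7 (7 lines after 6^1)

6^29 = 36845653286788892983296. Using exponentiation by squaring, this requires 7 multiplications. The key idea: if the exponent is even, square the half-power; if odd, multiply by the base once.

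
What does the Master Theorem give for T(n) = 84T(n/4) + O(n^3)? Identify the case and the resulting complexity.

Master Theorem for T(n) = 84T(n/4) + O(n^3):

a = 84, b = 4, c = 3
log_b(a) = log_4(84) = 3.1962

Case 1: c = 3 < log_4(84) = 3.1962
T(n) = O(n^(log_4 84))

For T(n) = 84T(n/4) + O(n^3): log_4(84) = 3.1962. This is Case 1 of the Master Theorem (c < log_b(a), work dominated by leaves), giving O(n^(log_4 84)).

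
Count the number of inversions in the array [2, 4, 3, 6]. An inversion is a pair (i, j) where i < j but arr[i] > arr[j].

Finding inversions in [2, 4, 3, 6]:

(1, 2): arr[1]=4 > arr[2]=3

Total inversions: 1

The array has 1 inversion(s): (1,2). Each pair (i,j) satisfies i < j and arr[i] > arr[j].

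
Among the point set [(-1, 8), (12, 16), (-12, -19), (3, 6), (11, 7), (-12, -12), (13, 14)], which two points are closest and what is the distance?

Computing all pairwise distances among 7 points:

d((-1, 8), (12, 16)) = 15.2643
d((-1, 8), (-12, -19)) = 29.1548
d((-1, 8), (3, 6)) = 4.4721
d((-1, 8), (11, 7)) = 12.0416
d((-1, 8), (-12, -12)) = 22.8254
d((-1, 8), (13, 14)) = 15.2315
d((12, 16), (-12, -19)) = 42.4382
d((12, 16), (3, 6)) = 13.4536
d((12, 16), (11, 7)) = 9.0554
d((12, 16), (-12, -12)) = 36.8782
d((12, 16), (13, 14)) = 2.2361 <-- minimum
d((-12, -19), (3, 6)) = 29.1548
d((-12, -19), (11, 7)) = 34.7131
d((-12, -19), (-12, -12)) = 7.0
d((-12, -19), (13, 14)) = 41.4005
d((3, 6), (11, 7)) = 8.0623
d((3, 6), (-12, -12)) = 23.4307
d((3, 6), (13, 14)) = 12.8062
d((11, 7), (-12, -12)) = 29.8329
d((11, 7), (13, 14)) = 7.2801
d((-12, -12), (13, 14)) = 36.0694

Closest pair: (12, 16) and (13, 14) with distance 2.2361

The closest pair is (12, 16) and (13, 14) with Euclidean distance 2.2361. For 7 points, brute-force pairwise comparison is shown above. For large n, the divide-and-conquer algorithm (sort by x, recurse on halves, check the dividing strip) achieves O(n log n).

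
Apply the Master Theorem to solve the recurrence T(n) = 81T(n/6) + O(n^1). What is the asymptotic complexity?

Master Theorem for T(n) = 81T(n/6) + O(n^1):

a = 81, b = 6, c = 1
log_b(a) = log_6(81) = 2.4526

Case 1: c = 1 < log_6(81) = 2.4526
T(n) = O(n^(log_6 81))

For T(n) = 81T(n/6) + O(n^1): log_6(81) = 2.4526. This is Case 1 of the Master Theorem (c < log_b(a), work dominated by leaves), giving O(n^(log_6 81)).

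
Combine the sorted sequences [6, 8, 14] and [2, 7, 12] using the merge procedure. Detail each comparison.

Merging process:

Compare 6 vs 2: take 2 from right. Merged: [2]
Compare 6 vs 7: take 6 from left. Merged: [2, 6]
Compare 8 vs 7: take 7 from right. Merged: [2, 6, 7]
Compare 8 vs 12: take 8 from left. Merged: [2, 6, 7, 8]
Compare 14 vs 12: take 12 from right. Merged: [2, 6, 7, 8, 12]
Append remaining from left: [14]. Merged: [2, 6, 7, 8, 12, 14]

Final merged array: [2, 6, 7, 8, 12, 14]
Total comparisons: 5

The merged array is [2, 6, 7, 8, 12, 14], requiring 5 comparisons. The merge step runs in O(n) time where n is the total number of elements.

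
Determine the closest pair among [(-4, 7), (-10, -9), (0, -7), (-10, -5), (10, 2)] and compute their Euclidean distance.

Computing all pairwise distances among 5 points:

d((-4, 7), (-10, -9)) = 17.088
d((-4, 7), (0, -7)) = 14.5602
d((-4, 7), (-10, -5)) = 13.4164
d((-4, 7), (10, 2)) = 14.8661
d((-10, -9), (0, -7)) = 10.198
d((-10, -9), (-10, -5)) = 4.0 <-- minimum
d((-10, -9), (10, 2)) = 22.8254
d((0, -7), (-10, -5)) = 10.198
d((0, -7), (10, 2)) = 13.4536
d((-10, -5), (10, 2)) = 21.1896

Closest pair: (-10, -9) and (-10, -5) with distance 4.0

The closest pair is (-10, -9) and (-10, -5) with Euclidean distance 4.0. For 5 points, brute-force pairwise comparison is shown above. For large n, the divide-and-conquer algorithm (sort by x, recurse on halves, check the dividing strip) achieves O(n log n).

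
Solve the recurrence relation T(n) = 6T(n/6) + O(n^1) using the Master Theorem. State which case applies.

Master Theorem for T(n) = 6T(n/6) + O(n^1):

a = 6, b = 6, c = 1
log_b(a) = log_6(6) = 1.0000

Case 2: c = 1 = log_6(6) = 1.0000
T(n) = O(n^1 log n) = O(n log n)

For T(n) = 6T(n/6) + O(n^1): log_6(6) = 1.0000. This is Case 2 of the Master Theorem (c = log_b(a), equal work at all levels), giving O(n log n).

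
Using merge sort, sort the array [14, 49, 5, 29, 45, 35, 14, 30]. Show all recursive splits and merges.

Merge sort trace:

Split: [14, 49, 5, 29, 45, 35, 14, 30] -> [14, 49, 5, 29] and [45, 35, 14, 30]
  Split: [14, 49, 5, 29] -> [14, 49] and [5, 29]
    Split: [14, 49] -> [14] and [49]
    Merge: [14] + [49] -> [14, 49]
    Split: [5, 29] -> [5] and [29]
    Merge: [5] + [29] -> [5, 29]
  Merge: [14, 49] + [5, 29] -> [5, 14, 29, 49]
  Split: [45, 35, 14, 30] -> [45, 35] and [14, 30]
    Split: [45, 35] -> [45] and [35]
    Merge: [45] + [35] -> [35, 45]
    Split: [14, 30] -> [14] and [30]
    Merge: [14] + [30] -> [14, 30]
  Merge: [35, 45] + [14, 30] -> [14, 30, 35, 45]
Merge: [5, 14, 29, 49] + [14, 30, 35, 45] -> [5, 14, 14, 29, 30, 35, 45, 49]

Final sorted array: [5, 14, 14, 29, 30, 35, 45, 49]

The merge sort proceeds by recursively splitting the array and merging sorted halves.
After all merges, the sorted array is [5, 14, 14, 29, 30, 35, 45, 49].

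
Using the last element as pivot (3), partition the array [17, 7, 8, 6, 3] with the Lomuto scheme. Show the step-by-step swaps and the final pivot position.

Lomuto partition with pivot = 3:

Initial array: [17, 7, 8, 6, 3]

arr[0]=17 > 3: no swap
arr[1]=7 > 3: no swap
arr[2]=8 > 3: no swap
arr[3]=6 > 3: no swap

Place pivot at position 0: [3, 7, 8, 6, 17]
Pivot position: 0

After partitioning with pivot 3, the array becomes [3, 7, 8, 6, 17]. The pivot is placed at index 0. All elements to the left of the pivot are <= 3, and all elements to the right are > 3.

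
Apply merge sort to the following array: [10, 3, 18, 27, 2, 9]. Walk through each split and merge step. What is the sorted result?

Merge sort trace:

Split: [10, 3, 18, 27, 2, 9] -> [10, 3, 18] and [27, 2, 9]
  Split: [10, 3, 18] -> [10] and [3, 18]
    Split: [3, 18] -> [3] and [18]
    Merge: [3] + [18] -> [3, 18]
  Merge: [10] + [3, 18] -> [3, 10, 18]
  Split: [27, 2, 9] -> [27] and [2, 9]
    Split: [2, 9] -> [2] and [9]
    Merge: [2] + [9] -> [2, 9]
  Merge: [27] + [2, 9] -> [2, 9, 27]
Merge: [3, 10, 18] + [2, 9, 27] -> [2, 3, 9, 10, 18, 27]

Final sorted array: [2, 3, 9, 10, 18, 27]

The merge sort proceeds by recursively splitting the array and merging sorted halves.
After all merges, the sorted array is [2, 3, 9, 10, 18, 27].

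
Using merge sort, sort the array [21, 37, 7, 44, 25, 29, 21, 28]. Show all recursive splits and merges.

Merge sort trace:

Split: [21, 37, 7, 44, 25, 29, 21, 28] -> [21, 37, 7, 44] and [25, 29, 21, 28]
  Split: [21, 37, 7, 44] -> [21, 37] and [7, 44]
    Split: [21, 37] -> [21] and [37]
    Merge: [21] + [37] -> [21, 37]
    Split: [7, 44] -> [7] and [44]
    Merge: [7] + [44] -> [7, 44]
  Merge: [21, 37] + [7, 44] -> [7, 21, 37, 44]
  Split: [25, 29, 21, 28] -> [25, 29] and [21, 28]
    Split: [25, 29] -> [25] and [29]
    Merge: [25] + [29] -> [25, 29]
    Split: [21, 28] -> [21] and [28]
    Merge: [21] + [28] -> [21, 28]
  Merge: [25, 29] + [21, 28] -> [21, 25, 28, 29]
Merge: [7, 21, 37, 44] + [21, 25, 28, 29] -> [7, 21, 21, 25, 28, 29, 37, 44]

Final sorted array: [7, 21, 21, 25, 28, 29, 37, 44]

The merge sort proceeds by recursively splitting the array and merging sorted halves.
After all merges, the sorted array is [7, 21, 21, 25, 28, 29, 37, 44].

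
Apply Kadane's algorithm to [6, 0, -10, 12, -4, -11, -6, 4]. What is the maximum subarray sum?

Using Kadane's algorithm on [6, 0, -10, 12, -4, -11, -6, 4]:

Scanning through the array:
Position 1 (value 0): max_ending_here = 6, max_so_far = 6
Position 2 (value -10): max_ending_here = -4, max_so_far = 6
Position 3 (value 12): max_ending_here = 12, max_so_far = 12
Position 4 (value -4): max_ending_here = 8, max_so_far = 12
Position 5 (value -11): max_ending_here = -3, max_so_far = 12
Position 6 (value -6): max_ending_here = -6, max_so_far = 12
Position 7 (value 4): max_ending_here = 4, max_so_far = 12

Maximum subarray: [12]
Maximum sum: 12

The maximum subarray is [12] with sum 12. This subarray runs from index 3 to index 3.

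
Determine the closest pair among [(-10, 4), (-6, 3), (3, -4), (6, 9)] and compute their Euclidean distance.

Computing all pairwise distances among 4 points:

d((-10, 4), (-6, 3)) = 4.1231 <-- minimum
d((-10, 4), (3, -4)) = 15.2643
d((-10, 4), (6, 9)) = 16.7631
d((-6, 3), (3, -4)) = 11.4018
d((-6, 3), (6, 9)) = 13.4164
d((3, -4), (6, 9)) = 13.3417

Closest pair: (-10, 4) and (-6, 3) with distance 4.1231

The closest pair is (-10, 4) and (-6, 3) with Euclidean distance 4.1231. For 4 points, brute-force pairwise comparison is shown above. For large n, the divide-and-conquer algorithm (sort by x, recurse on halves, check the dividing strip) achieves O(n log n).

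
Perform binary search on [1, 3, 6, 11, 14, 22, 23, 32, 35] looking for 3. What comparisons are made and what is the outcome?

Binary search for 3 in [1, 3, 6, 11, 14, 22, 23, 32, 35]:

lo=0, hi=8, mid=4, arr[mid]=14 -> 14 > 3, search left half
lo=0, hi=3, mid=1, arr[mid]=3 -> Found target at index 1!

Binary search finds 3 at index 1 after 2 comparisons. The search repeatedly halves the search space by comparing with the middle element.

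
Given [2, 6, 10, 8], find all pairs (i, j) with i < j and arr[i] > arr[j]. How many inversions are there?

Finding inversions in [2, 6, 10, 8]:

(2, 3): arr[2]=10 > arr[3]=8

Total inversions: 1

The array has 1 inversion(s): (2,3). Each pair (i,j) satisfies i < j and arr[i] > arr[j].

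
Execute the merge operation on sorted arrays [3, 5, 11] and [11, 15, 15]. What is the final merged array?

Merging process:

Compare 3 vs 11: take 3 from left. Merged: [3]
Compare 5 vs 11: take 5 from left. Merged: [3, 5]
Compare 11 vs 11: take 11 from left. Merged: [3, 5, 11]
Append remaining from right: [11, 15, 15]. Merged: [3, 5, 11, 11, 15, 15]

Final merged array: [3, 5, 11, 11, 15, 15]
Total comparisons: 3

The merged array is [3, 5, 11, 11, 15, 15], requiring 3 comparisons. The merge step runs in O(n) time where n is the total number of elements.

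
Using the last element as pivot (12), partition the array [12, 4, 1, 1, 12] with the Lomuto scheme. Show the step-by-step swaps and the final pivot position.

Lomuto partition with pivot = 12:

Initial array: [12, 4, 1, 1, 12]

arr[0]=12 <= 12: swap with position 0, array becomes [12, 4, 1, 1, 12]
arr[1]=4 <= 12: swap with position 1, array becomes [12, 4, 1, 1, 12]
arr[2]=1 <= 12: swap with position 2, array becomes [12, 4, 1, 1, 12]
arr[3]=1 <= 12: swap with position 3, array becomes [12, 4, 1, 1, 12]

Place pivot at position 4: [12, 4, 1, 1, 12]
Pivot position: 4

After partitioning with pivot 12, the array becomes [12, 4, 1, 1, 12]. The pivot is placed at index 4. All elements to the left of the pivot are <= 12, and all elements to the right are > 12.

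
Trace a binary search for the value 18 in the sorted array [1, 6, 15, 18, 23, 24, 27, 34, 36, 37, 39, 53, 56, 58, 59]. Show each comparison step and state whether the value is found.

Binary search for 18 in [1, 6, 15, 18, 23, 24, 27, 34, 36, 37, 39, 53, 56, 58, 59]:

lo=0, hi=14, mid=7, arr[mid]=34 -> 34 > 18, search left half
lo=0, hi=6, mid=3, arr[mid]=18 -> Found target at index 3!

Binary search finds 18 at index 3 after 2 comparisons. The search repeatedly halves the search space by comparing with the middle element.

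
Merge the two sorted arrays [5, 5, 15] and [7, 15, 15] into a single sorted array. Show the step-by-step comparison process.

Merging process:

Compare 5 vs 7: take 5 from left. Merged: [5]
Compare 5 vs 7: take 5 from left. Merged: [5, 5]
Compare 15 vs 7: take 7 from right. Merged: [5, 5, 7]
Compare 15 vs 15: take 15 from left. Merged: [5, 5, 7, 15]
Append remaining from right: [15, 15]. Merged: [5, 5, 7, 15, 15, 15]

Final merged array: [5, 5, 7, 15, 15, 15]
Total comparisons: 4

The merged array is [5, 5, 7, 15, 15, 15], requiring 4 comparisons. The merge step runs in O(n) time where n is the total number of elements.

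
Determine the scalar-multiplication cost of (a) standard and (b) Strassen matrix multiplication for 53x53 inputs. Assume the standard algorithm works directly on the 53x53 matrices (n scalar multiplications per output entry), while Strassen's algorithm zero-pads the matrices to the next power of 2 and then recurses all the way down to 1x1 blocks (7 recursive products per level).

Matrix multiplication for 53x53 matrices:

Strassen's algorithm requires power-of-2 dimensions. Pad 53x53 to 64x64 (next power of 2).

Standard algorithm: 53^3 = 148877 multiplications
Strassen's algorithm: 7^(log2(64)) = 7^6 = 117649 multiplications
Savings: 148877 - 117649 = 31228 multiplications

Standard: 148877 multiplications (53^3). Strassen: 117649 multiplications (7^6, after padding to 64x64). Strassen reduces 8 recursive multiplications to 7 at each level.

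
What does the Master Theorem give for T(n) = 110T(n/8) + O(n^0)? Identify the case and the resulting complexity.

Master Theorem for T(n) = 110T(n/8) + O(n^0):

a = 110, b = 8, c = 0
log_b(a) = log_8(110) = 2.2605

Case 1: c = 0 < log_8(110) = 2.2605
T(n) = O(n^(log_8 110))

For T(n) = 110T(n/8) + O(n^0): log_8(110) = 2.2605. This is Case 1 of the Master Theorem (c < log_b(a), work dominated by leaves), giving O(n^(log_8 110)).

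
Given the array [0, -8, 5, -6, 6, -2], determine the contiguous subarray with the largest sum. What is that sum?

Using Kadane's algorithm on [0, -8, 5, -6, 6, -2]:

Scanning through the array:
Position 1 (value -8): max_ending_here = -8, max_so_far = 0
Position 2 (value 5): max_ending_here = 5, max_so_far = 5
Position 3 (value -6): max_ending_here = -1, max_so_far = 5
Position 4 (value 6): max_ending_here = 6, max_so_far = 6
Position 5 (value -2): max_ending_here = 4, max_so_far = 6

Maximum subarray: [6]
Maximum sum: 6

The maximum subarray is [6] with sum 6. This subarray runs from index 4 to index 4.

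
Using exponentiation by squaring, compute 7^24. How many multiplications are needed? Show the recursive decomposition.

Computing 7^24 by squaring (build up from 7^1; each line after the first costs one multiplication):

7^1 = 7
7^2 = (7^1)^2 = 7^2 = 49
7^3 = 7 * 7^2 = 7 * 49 = 343
7^6 = (7^3)^2 = 343^2 = 117649
7^12 = (7^6)^2 = 117649^2 = 13841287201
7^24 = (7^12)^2 = 13841287201^2 = 191581231380566414401

Result: 191581231380566414401
Multiplications needed: 5 (5 lines after 7^1)

7^24 = 191581231380566414401. Using exponentiation by squaring, this requires 5 multiplications. The key idea: if the exponent is even, square the half-power; if odd, multiply by the base once.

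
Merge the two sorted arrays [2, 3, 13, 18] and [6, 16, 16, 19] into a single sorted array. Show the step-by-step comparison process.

Merging process:

Compare 2 vs 6: take 2 from left. Merged: [2]
Compare 3 vs 6: take 3 from left. Merged: [2, 3]
Compare 13 vs 6: take 6 from right. Merged: [2, 3, 6]
Compare 13 vs 16: take 13 from left. Merged: [2, 3, 6, 13]
Compare 18 vs 16: take 16 from right. Merged: [2, 3, 6, 13, 16]
Compare 18 vs 16: take 16 from right. Merged: [2, 3, 6, 13, 16, 16]
Compare 18 vs 19: take 18 from left. Merged: [2, 3, 6, 13, 16, 16, 18]
Append remaining from right: [19]. Merged: [2, 3, 6, 13, 16, 16, 18, 19]

Final merged array: [2, 3, 6, 13, 16, 16, 18, 19]
Total comparisons: 7

The merged array is [2, 3, 6, 13, 16, 16, 18, 19], requiring 7 comparisons. The merge step runs in O(n) time where n is the total number of elements.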